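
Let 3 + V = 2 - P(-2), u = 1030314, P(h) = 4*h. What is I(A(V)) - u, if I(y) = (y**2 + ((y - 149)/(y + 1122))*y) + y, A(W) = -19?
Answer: -1136055924/1103 ≈ -1.0300e+6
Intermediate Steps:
V = 7 (V = -3 + (2 - 4*(-2)) = -3 + (2 - 1*(-8)) = -3 + (2 + 8) = -3 + 10 = 7)
I(y) = y + y**2 + y*(-149 + y)/(1122 + y) (I(y) = (y**2 + ((-149 + y)/(1122 + y))*y) + y = (y**2 + y*(-149 + y)/(1122 + y)) + y = y + y**2 + y*(-149 + y)/(1122 + y))
I(A(V)) - u = -19*(973 + (-19)**2 + 1124*(-19))/(1122 - 19) - 1*1030314 = -19*(973 + 361 - 21356)/1103 - 1030314 = -19*1/1103*(-20022) - 1030314 = 380418/1103 - 1030314 = -1136055924/1103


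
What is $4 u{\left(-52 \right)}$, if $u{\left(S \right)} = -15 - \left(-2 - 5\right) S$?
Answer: $-1516$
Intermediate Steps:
$u{\left(S \right)} = -15 + 7 S$ ($u{\left(S \right)} = -15 - - 7 S = -15 + 7 S$)
$4 u{\left(-52 \right)} = 4 \left(-15 + 7 \left(-52\right)\right) = 4 \left(-15 - 364\right) = 4 \left(-379\right) = -1516$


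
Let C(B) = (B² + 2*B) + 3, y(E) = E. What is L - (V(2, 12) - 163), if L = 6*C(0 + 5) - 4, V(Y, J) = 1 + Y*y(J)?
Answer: 362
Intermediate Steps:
C(B) = 3 + B² + 2*B
V(Y, J) = 1 + J*Y (V(Y, J) = 1 + Y*J = 1 + J*Y)
L = 224 (L = 6*(3 + (0 + 5)² + 2*(0 + 5)) - 4 = 6*(3 + 5² + 2*5) - 4 = 6*(3 + 25 + 10) - 4 = 6*38 - 4 = 228 - 4 = 224)
L - (V(2, 12) - 163) = 224 - ((1 + 12*2) - 163) = 224 - ((1 + 24) - 163) = 224 - (25 - 163) = 224 - 1*(-138) = 224 + 138 = 362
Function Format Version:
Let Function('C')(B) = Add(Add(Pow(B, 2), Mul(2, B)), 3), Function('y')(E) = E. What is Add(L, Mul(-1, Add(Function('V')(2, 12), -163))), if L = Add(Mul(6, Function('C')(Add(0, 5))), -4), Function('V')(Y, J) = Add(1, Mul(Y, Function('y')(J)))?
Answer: 362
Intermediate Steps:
Function('C')(B) = Add(3, Pow(B, 2), Mul(2, B))
Function('V')(Y, J) = Add(1, Mul(J, Y)) (Function('V')(Y, J) = Add(1, Mul(Y, J)) = Add(1, Mul(J, Y)))
L = 224 (L = Add(Mul(6, Add(3, Pow(Add(0, 5), 2), Mul(2, Add(0, 5)))), -4) = Add(Mul(6, Add(3, Pow(5, 2), Mul(2, 5))), -4) = Add(Mul(6, Add(3, 25, 10)), -4) = Add(Mul(6, 38), -4) = Add(228, -4) = 224)
Add(L, Mul(-1, Add(Function('V')(2, 12), -163))) = Add(224, Mul(-1, Add(Add(1, Mul(12, 2)), -163))) = Add(224, Mul(-1, Add(Add(1, 24), -163))) = Add(224, Mul(-1, Add(25, -163))) = Add(224, Mul(-1, -138)) = Add(224, 138) = 362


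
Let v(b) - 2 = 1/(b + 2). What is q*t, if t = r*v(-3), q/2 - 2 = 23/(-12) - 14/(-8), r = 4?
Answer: 44/3 ≈ 14.667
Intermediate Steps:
v(b) = 2 + 1/(2 + b) (v(b) = 2 + 1/(b + 2) = 2 + 1/(2 + b))
q = 11/3 (q = 4 + 2*(23/(-12) - 14/(-8)) = 4 + 2*(23*(-1/12) - 14*(-1/8)) = 4 + 2*(-23/12 + 7/4) = 4 + 2*(-1/6) = 4 - 1/3 = 11/3 ≈ 3.6667)
t = 4 (t = 4*((5 + 2*(-3))/(2 - 3)) = 4*((5 - 6)/(-1)) = 4*(-1*(-1)) = 4*1 = 4)
q*t = (11/3)*4 = 44/3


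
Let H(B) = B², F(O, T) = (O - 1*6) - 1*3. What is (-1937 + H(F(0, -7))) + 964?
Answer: -892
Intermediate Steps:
F(O, T) = -9 + O (F(O, T) = (O - 6) - 3 = (-6 + O) - 3 = -9 + O)
(-1937 + H(F(0, -7))) + 964 = (-1937 + (-9 + 0)²) + 964 = (-1937 + (-9)²) + 964 = (-1937 + 81) + 964 = -1856 + 964 = -892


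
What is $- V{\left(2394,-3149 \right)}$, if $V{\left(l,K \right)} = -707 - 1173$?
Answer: $1880$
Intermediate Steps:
$V{\left(l,K \right)} = -1880$
$- V{\left(2394,-3149 \right)} = \left(-1\right) \left(-1880\right) = 1880$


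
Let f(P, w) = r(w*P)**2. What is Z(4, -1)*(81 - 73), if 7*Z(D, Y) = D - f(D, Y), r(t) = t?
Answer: -96/7 ≈ -13.714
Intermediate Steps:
f(P, w) = P**2*w**2 (f(P, w) = (w*P)**2 = (P*w)**2 = P**2*w**2)
Z(D, Y) = D/7 - D**2*Y**2/7 (Z(D, Y) = (D - D**2*Y**2)/7 = D/7 - D**2*Y**2/7)
Z(4, -1)*(81 - 73) = ((1/7)*4*(1 - 1*4*(-1)**2))*(81 - 73) = ((1/7)*4*(1 - 1*4*1))*8 = ((1/7)*4*(1 - 4))*8 = ((1/7)*4*(-3))*8 = -12/7*8 = -96/7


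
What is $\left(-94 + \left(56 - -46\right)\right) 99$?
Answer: $792$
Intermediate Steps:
$\left(-94 + \left(56 - -46\right)\right) 99 = \left(-94 + \left(56 + 46\right)\right) 99 = \left(-94 + 102\right) 99 = 8 \cdot 99 = 792$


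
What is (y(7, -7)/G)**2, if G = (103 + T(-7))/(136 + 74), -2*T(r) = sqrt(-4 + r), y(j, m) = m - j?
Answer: 34574400/(206 - I*sqrt(11))**2 ≈ 814.11 + 26.221*I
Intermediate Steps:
T(r) = -sqrt(-4 + r)/2
G = 103/210 - I*sqrt(11)/420 (G = (103 - sqrt(-4 - 7)/2)/(136 + 74) = (103 - I*sqrt(11)/2)/210 = (103 - I*sqrt(11)/2)*(1/210) = 103/210 - I*sqrt(11)/420 ≈ 0.49048 - 0.0078967*I)
(y(7, -7)/G)**2 = ((-7 - 1*7)/(103/210 - I*sqrt(11)/420))**2 = ((-7 - 7)/(103/210 - I*sqrt(11)/420))**2 = (-14/(103/210 - I*sqrt(11)/420))**2 = 196/(103/210 - I*sqrt(11)/420)**2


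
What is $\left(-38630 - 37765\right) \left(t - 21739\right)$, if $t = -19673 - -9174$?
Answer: $2462822010$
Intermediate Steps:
$t = -10499$ ($t = -19673 + 9174 = -10499$)
$\left(-38630 - 37765\right) \left(t - 21739\right) = \left(-38630 - 37765\right) \left(-10499 - 21739\right) = \left(-76395\right) \left(-32238\right) = 2462822010$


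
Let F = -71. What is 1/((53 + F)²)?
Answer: 1/324 ≈ 0.0030864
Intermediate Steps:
1/((53 + F)²) = 1/((53 - 71)²) = 1/((-18)²) = 1/324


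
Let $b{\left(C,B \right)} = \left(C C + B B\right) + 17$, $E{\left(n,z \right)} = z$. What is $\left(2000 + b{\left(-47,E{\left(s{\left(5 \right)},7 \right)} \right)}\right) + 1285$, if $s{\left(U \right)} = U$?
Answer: $5560$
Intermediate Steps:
$b{\left(C,B \right)} = 17 + B^{2} + C^{2}$ ($b{\left(C,B \right)} = \left(C^{2} + B^{2}\right) + 17 = \left(B^{2} + C^{2}\right) + 17 = 17 + B^{2} + C^{2}$)
$\left(2000 + b{\left(-47,E{\left(s{\left(5 \right)},7 \right)} \right)}\right) + 1285 = \left(2000 + \left(17 + 7^{2} + \left(-47\right)^{2}\right)\right) + 1285 = \left(2000 + \left(17 + 49 + 2209\right)\right) + 1285 = \left(2000 + 2275\right) + 1285 = 4275 + 1285 = 5560$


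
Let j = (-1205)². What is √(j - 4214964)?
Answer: I*√2762939 ≈ 1662.2*I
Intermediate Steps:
j = 1452025
√(j - 4214964) = √(1452025 - 4214964) = √(-2762939) = I*√2762939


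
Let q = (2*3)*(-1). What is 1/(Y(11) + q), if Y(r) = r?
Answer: ⅕ ≈ 0.20000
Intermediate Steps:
q = -6 (q = 6*(-1) = -6)
1/(Y(11) + q) = 1/(11 - 6) = 1/5 = ⅕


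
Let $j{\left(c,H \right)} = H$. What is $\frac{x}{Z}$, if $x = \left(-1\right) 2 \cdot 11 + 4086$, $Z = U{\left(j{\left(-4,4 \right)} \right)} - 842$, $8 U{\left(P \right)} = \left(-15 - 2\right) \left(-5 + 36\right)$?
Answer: $- \frac{32512}{7263} \approx -4.4764$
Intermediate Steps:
$U{\left(P \right)} = - \frac{527}{8}$ ($U{\left(P \right)} = \frac{\left(-15 - 2\right) \left(-5 + 36\right)}{8} = \frac{\left(-17\right) 31}{8} = \frac{1}{8} \left(-527\right) = - \frac{527}{8}$)
$Z = - \frac{7263}{8}$ ($Z = - \frac{527}{8} - 842 = - \frac{7263}{8} \approx -907.88$)
$x = 4064$ ($x = \left(-2\right) 11 + 4086 = -22 + 4086 = 4064$)
$\frac{x}{Z} = \frac{4064}{- \frac{7263}{8}} = 4064 \left(- \frac{8}{7263}\right) = - \frac{32512}{7263}$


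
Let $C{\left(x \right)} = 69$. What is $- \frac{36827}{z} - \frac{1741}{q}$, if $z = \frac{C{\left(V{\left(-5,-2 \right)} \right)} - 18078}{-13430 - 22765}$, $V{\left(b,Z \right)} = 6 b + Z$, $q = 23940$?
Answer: $- \frac{393962129849}{5322660} \approx -74016.0$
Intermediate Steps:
$V{\left(b,Z \right)} = Z + 6 b$
$z = \frac{6003}{12065}$ ($z = \frac{69 - 18078}{-13430 - 22765} = - \frac{18009}{-36195} = \left(-18009\right) \left(- \frac{1}{36195}\right) = \frac{6003}{12065} \approx 0.49755$)
$- \frac{36827}{z} - \frac{1741}{q} = - \frac{36827}{\frac{6003}{12065}} - \frac{1741}{23940} = \left(-36827\right) \frac{12065}{6003} - \frac{1741}{23940} = - \frac{444317755}{6003} - \frac{1741}{23940} = - \frac{393962129849}{5322660}$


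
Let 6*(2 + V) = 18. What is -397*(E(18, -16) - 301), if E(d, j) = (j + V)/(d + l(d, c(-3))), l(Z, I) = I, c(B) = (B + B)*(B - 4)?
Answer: 478385/4 ≈ 1.1960e+5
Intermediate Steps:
c(B) = 2*B*(-4 + B) (c(B) = (2*B)*(-4 + B) = 2*B*(-4 + B))
V = 1 (V = -2 + (⅙)*18 = -2 + 3 = 1)
E(d, j) = (1 + j)/(42 + d) (E(d, j) = (j + 1)/(d + 2*(-3)*(-4 - 3)) = (1 + j)/(d + 2*(-3)*(-7)) = (1 + j)/(d + 42) = (1 + j)/(42 + d))
-397*(E(18, -16) - 301) = -397*((1 - 16)/(42 + 18) - 301) = -397*(-15/60 - 301) = -397*((1/60)*(-15) - 301) = -397*(-¼ - 301) = -397*(-1205/4) = 478385/4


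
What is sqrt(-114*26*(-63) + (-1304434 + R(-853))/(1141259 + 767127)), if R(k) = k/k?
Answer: 3*sqrt(55195496620654)/51578 ≈ 432.12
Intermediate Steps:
R(k) = 1
sqrt(-114*26*(-63) + (-1304434 + R(-853))/(1141259 + 767127)) = sqrt(-114*26*(-63) + (-1304434 + 1)/(1141259 + 767127)) = sqrt(-2964*(-63) - 1304433/1908386) = sqrt(186732 - 1304433*1/1908386) = sqrt(186732 - 1304433/1908386) = sqrt(356355430119/1908386) = 3*sqrt(55195496620654)/51578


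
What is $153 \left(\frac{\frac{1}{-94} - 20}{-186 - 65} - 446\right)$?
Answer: $- \frac{1609719579}{23594} \approx -68226.0$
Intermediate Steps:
$153 \left(\frac{\frac{1}{-94} - 20}{-186 - 65} - 446\right) = 153 \left(\frac{- \frac{1}{94} - 20}{-251} - 446\right) = 153 \left(\left(- \frac{1881}{94}\right) \left(- \frac{1}{251}\right) - 446\right) = 153 \left(\frac{1881}{23594} - 446\right) = 153 \left(- \frac{10521043}{23594}\right) = - \frac{1609719579}{23594}$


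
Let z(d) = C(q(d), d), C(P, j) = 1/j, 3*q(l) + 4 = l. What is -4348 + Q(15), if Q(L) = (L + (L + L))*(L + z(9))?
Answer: -3668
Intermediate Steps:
q(l) = -4/3 + l/3
z(d) = 1/d
Q(L) = 3*L*(⅑ + L) (Q(L) = (L + (L + L))*(L + 1/9) = (L + 2*L)*(L + ⅑) = (3*L)*(⅑ + L) = 3*L*(⅑ + L))
-4348 + Q(15) = -4348 + (⅓)*15*(1 + 9*15) = -4348 + (⅓)*15*(1 + 135) = -4348 + (⅓)*15*136 = -4348 + 680 = -3668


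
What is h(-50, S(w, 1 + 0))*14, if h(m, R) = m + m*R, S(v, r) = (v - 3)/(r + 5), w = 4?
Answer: -2450/3 ≈ -816.67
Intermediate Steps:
S(v, r) = (-3 + v)/(5 + r)
h(m, R) = m + R*m
h(-50, S(w, 1 + 0))*14 = -50*(1 + (-3 + 4)/(5 + (1 + 0)))*14 = -50*(1 + 1/(5 + 1))*14 = -50*(1 + 1/6)*14 = -50*(1 + (⅙)*1)*14 = -50*(1 + ⅙)*14 = -50*7/6*14 = -175/3*14 = -2450/3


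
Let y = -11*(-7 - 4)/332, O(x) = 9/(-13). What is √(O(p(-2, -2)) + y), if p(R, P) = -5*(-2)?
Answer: I*√1526785/2158 ≈ 0.57258*I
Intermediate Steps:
p(R, P) = 10
O(x) = -9/13 (O(x) = 9*(-1/13) = -9/13)
y = 121/332 (y = -11*(-11)*(1/332) = 121*(1/332) = 121/332 ≈ 0.36446)
√(O(p(-2, -2)) + y) = √(-9/13 + 121/332) = √(-1415/4316) = I*√1526785/2158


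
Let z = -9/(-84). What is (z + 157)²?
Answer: 19351201/784 ≈ 24683.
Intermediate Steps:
z = 3/28 (z = -9*(-1/84) = 3/28 ≈ 0.10714)
(z + 157)² = (3/28 + 157)² = (4399/28)² = 19351201/784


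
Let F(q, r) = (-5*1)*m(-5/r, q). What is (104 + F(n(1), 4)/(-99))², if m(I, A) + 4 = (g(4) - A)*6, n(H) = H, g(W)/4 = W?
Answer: 115047076/9801 ≈ 11738.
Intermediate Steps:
g(W) = 4*W
m(I, A) = 92 - 6*A (m(I, A) = -4 + (4*4 - A)*6 = -4 + (16 - A)*6 = -4 + (96 - 6*A) = 92 - 6*A)
F(q, r) = -460 + 30*q (F(q, r) = (-5*1)*(92 - 6*q) = -5*(92 - 6*q) = -460 + 30*q)
(104 + F(n(1), 4)/(-99))² = (104 + (-460 + 30*1)/(-99))² = (104 + (-460 + 30)*(-1/99))² = (104 - 430*(-1/99))² = (104 + 430/99)² = (10726/99)² = 115047076/9801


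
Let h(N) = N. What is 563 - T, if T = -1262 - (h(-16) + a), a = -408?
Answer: 1401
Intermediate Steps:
T = -838 (T = -1262 - (-16 - 408) = -1262 - 1*(-424) = -1262 + 424 = -838)
563 - T = 563 - 1*(-838) = 563 + 838 = 1401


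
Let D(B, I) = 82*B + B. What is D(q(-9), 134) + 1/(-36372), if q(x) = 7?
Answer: 21132131/36372 ≈ 581.00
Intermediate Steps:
D(B, I) = 83*B
D(q(-9), 134) + 1/(-36372) = 83*7 + 1/(-36372) = 581 - 1/36372 = 21132131/36372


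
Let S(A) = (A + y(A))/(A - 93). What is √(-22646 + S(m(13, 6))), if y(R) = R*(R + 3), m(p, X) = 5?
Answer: I*√43843646/44 ≈ 150.49*I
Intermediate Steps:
y(R) = R*(3 + R)
S(A) = (A + A*(3 + A))/(-93 + A) (S(A) = (A + A*(3 + A))/(A - 93) = (A + A*(3 + A))/(-93 + A))
√(-22646 + S(m(13, 6))) = √(-22646 + 5*(4 + 5)/(-93 + 5)) = √(-22646 + 5*9/(-88)) = √(-22646 + 5*(-1/88)*9) = √(-22646 - 45/88) = √(-1992893/88) = I*√43843646/44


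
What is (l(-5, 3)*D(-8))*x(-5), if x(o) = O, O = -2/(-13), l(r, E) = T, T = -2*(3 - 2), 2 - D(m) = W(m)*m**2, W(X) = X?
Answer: -2056/13 ≈ -158.15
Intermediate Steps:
D(m) = 2 - m**3 (D(m) = 2 - m*m**2 = 2 - m**3)
T = -2 (T = -2*1 = -2)
l(r, E) = -2
O = 2/13 (O = -2*(-1/13) = 2/13 ≈ 0.15385)
x(o) = 2/13
(l(-5, 3)*D(-8))*x(-5) = -2*(2 - 1*(-8)**3)*(2/13) = -2*(2 - 1*(-512))*(2/13) = -2*(2 + 512)*(2/13) = -2*514*(2/13) = -1028*2/13 = -2056/13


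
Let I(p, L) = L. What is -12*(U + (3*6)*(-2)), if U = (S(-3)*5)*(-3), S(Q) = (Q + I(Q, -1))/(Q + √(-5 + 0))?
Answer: 4104/7 + 360*I*√5/7 ≈ 586.29 + 115.0*I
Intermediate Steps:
S(Q) = (-1 + Q)/(Q + I*√5) (S(Q) = (Q - 1)/(Q + √(-5 + 0)) = (-1 + Q)/(Q + √(-5)) = (-1 + Q)/(Q + I*√5))
U = 60/(-3 + I*√5) (U = (((-1 - 3)/(-3 + I*√5))*5)*(-3) = ((-4/(-3 + I*√5))*5)*(-3) = (-4/(-3 + I*√5)*5)*(-3) = -20/(-3 + I*√5)*(-3) = 60/(-3 + I*√5) ≈ -12.857 - 9.5831*I)
-12*(U + (3*6)*(-2)) = -12*((-90/7 - 30*I*√5/7) + (3*6)*(-2)) = -12*((-90/7 - 30*I*√5/7) + 18*(-2)) = -12*((-90/7 - 30*I*√5/7) - 36) = -12*(-342/7 - 30*I*√5/7) = 4104/7 + 360*I*√5/7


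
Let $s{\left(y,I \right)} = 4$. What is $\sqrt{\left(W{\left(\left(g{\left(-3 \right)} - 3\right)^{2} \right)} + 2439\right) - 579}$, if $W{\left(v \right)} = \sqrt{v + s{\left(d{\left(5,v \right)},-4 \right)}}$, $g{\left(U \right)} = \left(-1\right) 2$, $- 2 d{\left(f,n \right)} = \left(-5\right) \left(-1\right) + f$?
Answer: $\sqrt{1860 + \sqrt{29}} \approx 43.19$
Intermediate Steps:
$d{\left(f,n \right)} = - \frac{5}{2} - \frac{f}{2}$ ($d{\left(f,n \right)} = - \frac{\left(-5\right) \left(-1\right) + f}{2} = - \frac{5 + f}{2} = - \frac{5}{2} - \frac{f}{2}$)
$g{\left(U \right)} = -2$
$W{\left(v \right)} = \sqrt{4 + v}$ ($W{\left(v \right)} = \sqrt{v + 4} = \sqrt{4 + v}$)
$\sqrt{\left(W{\left(\left(g{\left(-3 \right)} - 3\right)^{2} \right)} + 2439\right) - 579} = \sqrt{\left(\sqrt{4 + \left(-2 - 3\right)^{2}} + 2439\right) - 579} = \sqrt{\left(\sqrt{4 + \left(-5\right)^{2}} + 2439\right) - 579} = \sqrt{\left(\sqrt{4 + 25} + 2439\right) - 579} = \sqrt{\left(\sqrt{29} + 2439\right) - 579} = \sqrt{\left(2439 + \sqrt{29}\right) - 579} = \sqrt{1860 + \sqrt{29}}$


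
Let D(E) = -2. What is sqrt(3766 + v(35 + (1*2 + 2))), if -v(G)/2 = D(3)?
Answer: sqrt(3770) ≈ 61.400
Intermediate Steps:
v(G) = 4 (v(G) = -2*(-2) = 4)
sqrt(3766 + v(35 + (1*2 + 2))) = sqrt(3766 + 4) = sqrt(3770)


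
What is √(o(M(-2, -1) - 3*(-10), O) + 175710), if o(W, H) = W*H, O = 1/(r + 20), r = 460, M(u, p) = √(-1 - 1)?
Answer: √(2530224900 + 30*I*√2)/120 ≈ 419.18 + 3.5144e-6*I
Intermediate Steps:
M(u, p) = I*√2 (M(u, p) = √(-2) = I*√2)
O = 1/480 (O = 1/(460 + 20) = 1/480 ≈ 0.0020833)
o(W, H) = H*W
√(o(M(-2, -1) - 3*(-10), O) + 175710) = √((I*√2 - 3*(-10))/480 + 175710) = √((I*√2 + 30)/480 + 175710) = √((30 + I*√2)/480 + 175710) = √((1/16 + I*√2/480) + 175710) = √(2811361/16 + I*√2/480)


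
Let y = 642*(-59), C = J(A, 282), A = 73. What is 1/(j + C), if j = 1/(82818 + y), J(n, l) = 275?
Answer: 44940/12358501 ≈ 0.0036364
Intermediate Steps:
C = 275
y = -37878
j = 1/44940 (j = 1/(82818 - 37878) = 1/44940 ≈ 2.2252e-5)
1/(j + C) = 1/(1/44940 + 275) = 1/(12358501/44940) = 44940/12358501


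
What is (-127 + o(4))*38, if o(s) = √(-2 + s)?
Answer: -4826 + 38*√2 ≈ -4772.3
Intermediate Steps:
(-127 + o(4))*38 = (-127 + √(-2 + 4))*38 = (-127 + √2)*38 = -4826 + 38*√2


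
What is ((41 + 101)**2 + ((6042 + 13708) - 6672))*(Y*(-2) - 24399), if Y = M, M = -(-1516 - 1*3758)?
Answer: -1161708174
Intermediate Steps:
M = 5274 (M = -(-1516 - 3758) = -1*(-5274) = 5274)
Y = 5274
((41 + 101)**2 + ((6042 + 13708) - 6672))*(Y*(-2) - 24399) = ((41 + 101)**2 + ((6042 + 13708) - 6672))*(5274*(-2) - 24399) = (142**2 + (19750 - 6672))*(-10548 - 24399) = (20164 + 13078)*(-34947) = 33242*(-34947) = -1161708174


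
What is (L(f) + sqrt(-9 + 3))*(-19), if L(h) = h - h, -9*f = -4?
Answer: -19*I*sqrt(6) ≈ -46.54*I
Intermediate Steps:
f = 4/9 (f = -1/9*(-4) = 4/9 ≈ 0.44444)
L(h) = 0
(L(f) + sqrt(-9 + 3))*(-19) = (0 + sqrt(-9 + 3))*(-19) = (0 + sqrt(-6))*(-19) = (0 + I*sqrt(6))*(-19) = (I*sqrt(6))*(-19) = -19*I*sqrt(6)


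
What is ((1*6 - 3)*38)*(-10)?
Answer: -1140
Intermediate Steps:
((1*6 - 3)*38)*(-10) = ((6 - 3)*38)*(-10) = (3*38)*(-10) = 114*(-10) = -1140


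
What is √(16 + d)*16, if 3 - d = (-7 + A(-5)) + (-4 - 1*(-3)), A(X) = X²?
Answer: 16*√2 ≈ 22.627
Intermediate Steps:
d = -14 (d = 3 - ((-7 + (-5)²) + (-4 - 1*(-3))) = 3 - ((-7 + 25) + (-4 + 3)) = 3 - (18 - 1) = 3 - 1*17 = 3 - 17 = -14)
√(16 + d)*16 = √(16 - 14)*16 = √2*16 = 16*√2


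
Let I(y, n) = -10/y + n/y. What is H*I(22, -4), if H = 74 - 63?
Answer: -7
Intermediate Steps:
H = 11
H*I(22, -4) = 11*((-10 - 4)/22) = 11*((1/22)*(-14)) = 11*(-7/11) = -7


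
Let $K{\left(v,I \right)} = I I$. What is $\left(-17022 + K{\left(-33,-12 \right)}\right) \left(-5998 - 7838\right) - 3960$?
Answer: $233520048$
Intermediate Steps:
$K{\left(v,I \right)} = I^{2}$
$\left(-17022 + K{\left(-33,-12 \right)}\right) \left(-5998 - 7838\right) - 3960 = \left(-17022 + \left(-12\right)^{2}\right) \left(-5998 - 7838\right) - 3960 = \left(-17022 + 144\right) \left(-13836\right) - 3960 = \left(-16878\right) \left(-13836\right) - 3960 = 233524008 - 3960 = 233520048$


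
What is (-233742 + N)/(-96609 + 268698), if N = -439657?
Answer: -673399/172089 ≈ -3.9131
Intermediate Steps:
(-233742 + N)/(-96609 + 268698) = (-233742 - 439657)/(-96609 + 268698) = -673399/172089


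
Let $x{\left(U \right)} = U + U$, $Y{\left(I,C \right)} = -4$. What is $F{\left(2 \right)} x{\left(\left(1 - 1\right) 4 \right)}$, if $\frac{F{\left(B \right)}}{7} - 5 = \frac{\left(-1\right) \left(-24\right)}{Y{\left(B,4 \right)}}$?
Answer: $0$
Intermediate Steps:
$x{\left(U \right)} = 2 U$
$F{\left(B \right)} = -7$ ($F{\left(B \right)} = 35 + 7 \frac{\left(-1\right) \left(-24\right)}{-4} = 35 + 7 \cdot 24 \left(- \frac{1}{4}\right) = 35 + 7 \left(-6\right) = 35 - 42 = -7$)
$F{\left(2 \right)} x{\left(\left(1 - 1\right) 4 \right)} = - 7 \cdot 2 \left(1 - 1\right) 4 = - 7 \cdot 2 \cdot 0 \cdot 4 = - 7 \cdot 2 \cdot 0 = \left(-7\right) 0 = 0$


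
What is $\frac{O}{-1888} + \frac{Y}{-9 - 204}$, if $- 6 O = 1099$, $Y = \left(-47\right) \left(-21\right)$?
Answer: $- \frac{3648883}{804288} \approx -4.5368$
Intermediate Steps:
$Y = 987$
$O = - \frac{1099}{6}$ ($O = \left(- \frac{1}{6}\right) 1099 = - \frac{1099}{6} \approx -183.17$)
$\frac{O}{-1888} + \frac{Y}{-9 - 204} = - \frac{1099}{6 \left(-1888\right)} + \frac{987}{-9 - 204} = \left(- \frac{1099}{6}\right) \left(- \frac{1}{1888}\right) + \frac{987}{-9 - 204} = \frac{1099}{11328} + \frac{987}{-213} = \frac{1099}{11328} + 987 \left(- \frac{1}{213}\right) = \frac{1099}{11328} - \frac{329}{71} = - \frac{3648883}{804288}$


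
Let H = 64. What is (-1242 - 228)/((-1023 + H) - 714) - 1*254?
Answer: -60496/239 ≈ -253.12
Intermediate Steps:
(-1242 - 228)/((-1023 + H) - 714) - 1*254 = (-1242 - 228)/((-1023 + 64) - 714) - 1*254 = -1470/(-959 - 714) - 254 = -1470/(-1673) - 254 = -1470*(-1/1673) - 254 = 210/239 - 254 = -60496/239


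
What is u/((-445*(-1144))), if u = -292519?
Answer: -292519/509080 ≈ -0.57460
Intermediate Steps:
u/((-445*(-1144))) = -292519/((-445*(-1144))) = -292519/509080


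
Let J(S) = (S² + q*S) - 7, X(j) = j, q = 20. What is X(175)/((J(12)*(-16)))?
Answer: -175/6032 ≈ -0.029012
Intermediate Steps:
J(S) = -7 + S² + 20*S (J(S) = (S² + 20*S) - 7 = -7 + S² + 20*S)
X(175)/((J(12)*(-16))) = 175/(((-7 + 12² + 20*12)*(-16))) = 175/(((-7 + 144 + 240)*(-16))) = 175/((377*(-16))) = 175/(-6032) = 175*(-1/6032) = -175/6032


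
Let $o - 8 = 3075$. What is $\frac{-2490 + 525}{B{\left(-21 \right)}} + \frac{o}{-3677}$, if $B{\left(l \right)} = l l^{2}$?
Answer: $- \frac{7108786}{11350899} \approx -0.62628$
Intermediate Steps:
$o = 3083$ ($o = 8 + 3075 = 3083$)
$B{\left(l \right)} = l^{3}$
$\frac{-2490 + 525}{B{\left(-21 \right)}} + \frac{o}{-3677} = \frac{-2490 + 525}{\left(-21\right)^{3}} + \frac{3083}{-3677} = - \frac{1965}{-9261} + 3083 \left(- \frac{1}{3677}\right) = \left(-1965\right) \left(- \frac{1}{9261}\right) - \frac{3083}{3677} = \frac{655}{3087} - \frac{3083}{3677} = - \frac{7108786}{11350899}$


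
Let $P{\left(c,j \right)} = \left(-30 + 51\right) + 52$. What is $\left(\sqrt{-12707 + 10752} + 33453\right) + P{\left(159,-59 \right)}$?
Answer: $33526 + i \sqrt{1955} \approx 33526.0 + 44.215 i$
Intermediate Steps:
$P{\left(c,j \right)} = 73$ ($P{\left(c,j \right)} = 21 + 52 = 73$)
$\left(\sqrt{-12707 + 10752} + 33453\right) + P{\left(159,-59 \right)} = \left(\sqrt{-12707 + 10752} + 33453\right) + 73 = \left(\sqrt{-1955} + 33453\right) + 73 = \left(i \sqrt{1955} + 33453\right) + 73 = \left(33453 + i \sqrt{1955}\right) + 73 = 33526 + i \sqrt{1955}$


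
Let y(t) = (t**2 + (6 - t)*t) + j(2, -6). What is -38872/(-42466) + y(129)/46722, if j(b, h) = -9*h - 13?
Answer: 925393687/992048226 ≈ 0.93281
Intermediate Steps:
j(b, h) = -13 - 9*h
y(t) = 41 + t**2 + t*(6 - t) (y(t) = (t**2 + (6 - t)*t) + (-13 - 9*(-6)) = (t**2 + t*(6 - t)) + (-13 + 54) = (t**2 + t*(6 - t)) + 41 = 41 + t**2 + t*(6 - t))
-38872/(-42466) + y(129)/46722 = -38872/(-42466) + (41 + 6*129)/46722 = -38872*(-1/42466) + (41 + 774)*(1/46722) = 19436/21233 + 815*(1/46722) = 19436/21233 + 815/46722 = 925393687/992048226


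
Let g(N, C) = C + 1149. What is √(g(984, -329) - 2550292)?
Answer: 4*I*√159342 ≈ 1596.7*I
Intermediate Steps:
g(N, C) = 1149 + C
√(g(984, -329) - 2550292) = √((1149 - 329) - 2550292) = √(820 - 2550292) = √(-2549472) = 4*I*√159342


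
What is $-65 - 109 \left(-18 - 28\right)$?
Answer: $4949$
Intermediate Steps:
$-65 - 109 \left(-18 - 28\right) = -65 - -5014 = -65 + 5014 = 4949$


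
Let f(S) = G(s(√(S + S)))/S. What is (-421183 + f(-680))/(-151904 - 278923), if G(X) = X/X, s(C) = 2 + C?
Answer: 95468147/97654120 ≈ 0.97762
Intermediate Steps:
G(X) = 1
f(S) = 1/S
(-421183 + f(-680))/(-151904 - 278923) = (-421183 + 1/(-680))/(-151904 - 278923) = (-421183 - 1/680)/(-430827) = -286404441/680*(-1/430827) = 95468147/97654120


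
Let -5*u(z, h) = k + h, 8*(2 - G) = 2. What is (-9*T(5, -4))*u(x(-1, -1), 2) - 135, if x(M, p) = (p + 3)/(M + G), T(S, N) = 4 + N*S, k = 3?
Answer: -279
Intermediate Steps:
G = 7/4 (G = 2 - 1/8*2 = 2 - 1/4 = 7/4 ≈ 1.7500)
x(M, p) = (3 + p)/(7/4 + M) (x(M, p) = (p + 3)/(M + 7/4) = (3 + p)/(7/4 + M))
u(z, h) = -3/5 - h/5 (u(z, h) = -(3 + h)/5 = -3/5 - h/5)
(-9*T(5, -4))*u(x(-1, -1), 2) - 135 = (-9*(4 - 4*5))*(-3/5 - 1/5*2) - 135 = (-9*(4 - 20))*(-3/5 - 2/5) - 135 = -9*(-16)*(-1) - 135 = 144*(-1) - 135 = -144 - 135 = -279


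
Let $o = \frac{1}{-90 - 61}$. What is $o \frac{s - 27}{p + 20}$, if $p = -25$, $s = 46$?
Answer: $\frac{19}{755} \approx 0.025166$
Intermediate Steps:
$o = - \frac{1}{151}$ ($o = \frac{1}{-151} = - \frac{1}{151} \approx -0.0066225$)
$o \frac{s - 27}{p + 20} = - \frac{\left(46 - 27\right) \frac{1}{-25 + 20}}{151} = - \frac{19 \frac{1}{-5}}{151} = - \frac{19 \left(- \frac{1}{5}\right)}{151} = \left(- \frac{1}{151}\right) \left(- \frac{19}{5}\right) = \frac{19}{755}$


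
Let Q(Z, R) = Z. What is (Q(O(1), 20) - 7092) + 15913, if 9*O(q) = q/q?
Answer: 79390/9 ≈ 8821.1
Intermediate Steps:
O(q) = ⅑ (O(q) = (q/q)/9 = (⅑)*1 = ⅑)
(Q(O(1), 20) - 7092) + 15913 = (⅑ - 7092) + 15913 = -63827/9 + 15913 = 79390/9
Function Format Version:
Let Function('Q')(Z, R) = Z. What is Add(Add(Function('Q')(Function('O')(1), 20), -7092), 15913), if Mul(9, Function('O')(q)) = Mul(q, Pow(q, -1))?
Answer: Rational(79390, 9) ≈ 8821.1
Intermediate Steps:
Function('O')(q) = Rational(1, 9) (Function('O')(q) = Mul(Rational(1, 9), Mul(q, Pow(q, -1))) = Mul(Rational(1, 9), 1) = Rational(1, 9))
Add(Add(Function('Q')(Function('O')(1), 20), -7092), 15913) = Add(Add(Rational(1, 9), -7092), 15913) = Add(Rational(-63827, 9), 15913) = Rational(79390, 9)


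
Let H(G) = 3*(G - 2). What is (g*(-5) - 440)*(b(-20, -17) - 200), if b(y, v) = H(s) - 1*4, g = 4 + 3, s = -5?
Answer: 106875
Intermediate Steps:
g = 7
H(G) = -6 + 3*G (H(G) = 3*(-2 + G) = -6 + 3*G)
b(y, v) = -25 (b(y, v) = (-6 + 3*(-5)) - 1*4 = (-6 - 15) - 4 = -21 - 4 = -25)
(g*(-5) - 440)*(b(-20, -17) - 200) = (7*(-5) - 440)*(-25 - 200) = (-35 - 440)*(-225) = -475*(-225) = 106875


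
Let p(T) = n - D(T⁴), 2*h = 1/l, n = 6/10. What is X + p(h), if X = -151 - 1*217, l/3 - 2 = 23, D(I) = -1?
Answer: -1832/5 ≈ -366.40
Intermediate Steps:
l = 75 (l = 6 + 3*23 = 6 + 69 = 75)
n = ⅗ (n = 6*(⅒) = ⅗ ≈ 0.60000)
h = 1/150 (h = (½)/75 = (½)*(1/75) = 1/150 ≈ 0.0066667)
X = -368 (X = -151 - 217 = -368)
p(T) = 8/5 (p(T) = ⅗ - 1*(-1) = ⅗ + 1 = 8/5)
X + p(h) = -368 + 8/5 = -1832/5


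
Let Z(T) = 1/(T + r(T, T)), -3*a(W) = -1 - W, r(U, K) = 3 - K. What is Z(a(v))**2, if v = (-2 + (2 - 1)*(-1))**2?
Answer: 1/9 ≈ 0.11111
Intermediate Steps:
v = 9 (v = (-2 + 1*(-1))**2 = (-2 - 1)**2 = (-3)**2 = 9)
a(W) = 1/3 + W/3 (a(W) = -(-1 - W)/3 = 1/3 + W/3)
Z(T) = 1/3 (Z(T) = 1/(T + (3 - T)) = 1/3)
Z(a(v))**2 = (1/3)**2 = 1/9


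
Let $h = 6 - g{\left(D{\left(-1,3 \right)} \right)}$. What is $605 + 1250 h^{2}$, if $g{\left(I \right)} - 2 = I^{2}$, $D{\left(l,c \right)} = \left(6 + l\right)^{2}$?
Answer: $482051855$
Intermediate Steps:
$g{\left(I \right)} = 2 + I^{2}$
$h = -621$ ($h = 6 - \left(2 + \left(\left(6 - 1\right)^{2}\right)^{2}\right) = 6 - \left(2 + \left(5^{2}\right)^{2}\right) = 6 - \left(2 + 25^{2}\right) = 6 - \left(2 + 625\right) = 6 - 627 = -621$)
$605 + 1250 h^{2} = 605 + 1250 \left(-621\right)^{2} = 605 + 1250 \cdot 385641 = 605 + 482051250 = 482051855$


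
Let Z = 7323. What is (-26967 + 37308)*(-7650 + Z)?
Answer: -3381507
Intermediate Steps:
(-26967 + 37308)*(-7650 + Z) = (-26967 + 37308)*(-7650 + 7323) = 10341*(-327) = -3381507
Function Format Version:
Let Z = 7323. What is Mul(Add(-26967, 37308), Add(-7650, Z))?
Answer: -3381507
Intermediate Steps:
Mul(Add(-26967, 37308), Add(-7650, Z)) = Mul(Add(-26967, 37308), Add(-7650, 7323)) = Mul(10341, -327) = -3381507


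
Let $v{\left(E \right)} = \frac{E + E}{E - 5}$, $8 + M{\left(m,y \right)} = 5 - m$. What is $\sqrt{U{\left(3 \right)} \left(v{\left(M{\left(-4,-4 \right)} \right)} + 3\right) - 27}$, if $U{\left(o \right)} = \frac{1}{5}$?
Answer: $\frac{i \sqrt{106}}{2} \approx 5.1478 i$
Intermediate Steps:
$M{\left(m,y \right)} = -3 - m$ ($M{\left(m,y \right)} = -8 - \left(-5 + m\right) = -3 - m$)
$U{\left(o \right)} = \frac{1}{5}$
$v{\left(E \right)} = \frac{2 E}{-5 + E}$
$\sqrt{U{\left(3 \right)} \left(v{\left(M{\left(-4,-4 \right)} \right)} + 3\right) - 27} = \sqrt{\frac{\frac{2 \left(-3 - -4\right)}{-5 - -1} + 3}{5} - 27} = \sqrt{\frac{\frac{2 \left(-3 + 4\right)}{-5 + \left(-3 + 4\right)} + 3}{5} - 27} = \sqrt{\frac{2 \cdot 1 \frac{1}{-5 + 1} + 3}{5} - 27} = \sqrt{\frac{2 \cdot 1 \frac{1}{-4} + 3}{5} - 27} = \sqrt{\frac{2 \cdot 1 \left(- \frac{1}{4}\right) + 3}{5} - 27} = \sqrt{\frac{- \frac{1}{2} + 3}{5} - 27} = \sqrt{\frac{1}{5} \cdot \frac{5}{2} - 27} = \sqrt{\frac{1}{2} - 27} = \sqrt{- \frac{53}{2}} = \frac{i \sqrt{106}}{2}$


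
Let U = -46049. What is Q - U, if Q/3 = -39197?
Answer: -71542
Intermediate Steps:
Q = -117591 (Q = 3*(-39197) = -117591)
Q - U = -117591 - 1*(-46049) = -117591 + 46049 = -71542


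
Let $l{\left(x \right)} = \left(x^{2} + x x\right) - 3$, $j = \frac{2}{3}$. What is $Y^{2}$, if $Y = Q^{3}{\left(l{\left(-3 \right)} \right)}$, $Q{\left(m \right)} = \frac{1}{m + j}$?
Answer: $\frac{729}{10779215329} \approx 6.763 \cdot 10^{-8}$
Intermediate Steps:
$j = \frac{2}{3}$ ($j = 2 \cdot \frac{1}{3} = \frac{2}{3} \approx 0.66667$)
$l{\left(x \right)} = -3 + 2 x^{2}$ ($l{\left(x \right)} = \left(x^{2} + x^{2}\right) - 3 = 2 x^{2} - 3 = -3 + 2 x^{2}$)
$Q{\left(m \right)} = \frac{1}{\frac{2}{3} + m}$ ($Q{\left(m \right)} = \frac{1}{m + \frac{2}{3}} = \frac{1}{\frac{2}{3} + m}$)
$Y = \frac{27}{103823}$ ($Y = \left(\frac{3}{2 + 3 \left(-3 + 2 \left(-3\right)^{2}\right)}\right)^{3} = \left(\frac{3}{2 + 3 \left(-3 + 2 \cdot 9\right)}\right)^{3} = \left(\frac{3}{2 + 3 \left(-3 + 18\right)}\right)^{3} = \left(\frac{3}{2 + 3 \cdot 15}\right)^{3} = \left(\frac{3}{2 + 45}\right)^{3} = \left(\frac{3}{47}\right)^{3} = \frac{27}{103823} \approx 0.00026006$)
$Y^{2} = \left(\frac{27}{103823}\right)^{2} = \frac{729}{10779215329}$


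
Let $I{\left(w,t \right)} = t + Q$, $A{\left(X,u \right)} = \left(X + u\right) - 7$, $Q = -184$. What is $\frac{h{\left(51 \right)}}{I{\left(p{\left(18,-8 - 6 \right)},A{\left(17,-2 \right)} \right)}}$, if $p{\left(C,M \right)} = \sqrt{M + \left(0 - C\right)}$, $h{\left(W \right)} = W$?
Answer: $- \frac{51}{176} \approx -0.28977$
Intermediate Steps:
$A{\left(X,u \right)} = -7 + X + u$
$p{\left(C,M \right)} = \sqrt{M - C}$
$I{\left(w,t \right)} = -184 + t$ ($I{\left(w,t \right)} = t - 184 = -184 + t$)
$\frac{h{\left(51 \right)}}{I{\left(p{\left(18,-8 - 6 \right)},A{\left(17,-2 \right)} \right)}} = \frac{51}{-184 - -8} = \frac{51}{-184 + 8} = \frac{51}{-176} = 51 \left(- \frac{1}{176}\right) = - \frac{51}{176}$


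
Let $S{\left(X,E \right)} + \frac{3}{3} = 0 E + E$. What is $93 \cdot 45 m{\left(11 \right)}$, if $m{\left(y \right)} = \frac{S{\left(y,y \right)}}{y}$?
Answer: $\frac{41850}{11} \approx 3804.5$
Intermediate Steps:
$S{\left(X,E \right)} = -1 + E$ ($S{\left(X,E \right)} = -1 + \left(0 E + E\right) = -1 + \left(0 + E\right) = -1 + E$)
$m{\left(y \right)} = \frac{-1 + y}{y}$
$93 \cdot 45 m{\left(11 \right)} = 93 \cdot 45 \frac{-1 + 11}{11} = 4185 \cdot \frac{1}{11} \cdot 10 = 4185 \cdot \frac{10}{11} = \frac{41850}{11}$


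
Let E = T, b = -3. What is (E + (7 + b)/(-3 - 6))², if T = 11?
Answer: 9025/81 ≈ 111.42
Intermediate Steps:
E = 11
(E + (7 + b)/(-3 - 6))² = (11 + (7 - 3)/(-3 - 6))² = (11 + 4/(-9))² = (11 + 4*(-⅑))² = (11 - 4/9)² = (95/9)² = 9025/81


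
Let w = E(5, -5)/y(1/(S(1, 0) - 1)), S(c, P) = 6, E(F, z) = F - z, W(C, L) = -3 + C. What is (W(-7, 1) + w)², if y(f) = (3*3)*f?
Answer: 1600/81 ≈ 19.753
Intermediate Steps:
y(f) = 9*f
w = 50/9 (w = (5 - 1*(-5))/((9/(6 - 1))) = (5 + 5)/((9/5)) = 10/((9*(⅕))) = 10/(9/5) = 10*(5/9) = 50/9 ≈ 5.5556)
(W(-7, 1) + w)² = ((-3 - 7) + 50/9)² = (-10 + 50/9)² = (-40/9)² = 1600/81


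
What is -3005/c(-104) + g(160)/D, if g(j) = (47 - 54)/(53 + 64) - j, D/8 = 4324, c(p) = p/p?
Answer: -12162047047/4047264 ≈ -3005.0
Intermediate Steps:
c(p) = 1
D = 34592 (D = 8*4324 = 34592)
g(j) = -7/117 - j
-3005/c(-104) + g(160)/D = -3005/1 + (-7/117 - 1*160)/34592 = -3005*1 + (-7/117 - 160)*(1/34592) = -3005 - 18727/117*1/34592 = -3005 - 18727/4047264 = -12162047047/4047264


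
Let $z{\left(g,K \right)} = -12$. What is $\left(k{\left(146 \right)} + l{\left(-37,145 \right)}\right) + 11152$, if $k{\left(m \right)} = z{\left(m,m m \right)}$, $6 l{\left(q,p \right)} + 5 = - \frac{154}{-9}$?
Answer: $\frac{601669}{54} \approx 11142.0$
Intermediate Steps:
$l{\left(q,p \right)} = \frac{109}{54}$ ($l{\left(q,p \right)} = - \frac{5}{6} + \frac{\left(-154\right) \frac{1}{-9}}{6} = - \frac{5}{6} + \frac{\left(-154\right) \left(- \frac{1}{9}\right)}{6} = - \frac{5}{6} + \frac{1}{6} \cdot \frac{154}{9} = - \frac{5}{6} + \frac{77}{27} = \frac{109}{54}$)
$k{\left(m \right)} = -12$
$\left(k{\left(146 \right)} + l{\left(-37,145 \right)}\right) + 11152 = \left(-12 + \frac{109}{54}\right) + 11152 = - \frac{539}{54} + 11152 = \frac{601669}{54}$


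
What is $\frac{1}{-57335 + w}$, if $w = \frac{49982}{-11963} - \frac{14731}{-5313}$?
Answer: $- \frac{9079917}{520609802254} \approx -1.7441 \cdot 10^{-5}$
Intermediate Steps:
$w = - \frac{12761059}{9079917}$ ($w = 49982 \left(- \frac{1}{11963}\right) - - \frac{14731}{5313} = - \frac{49982}{11963} + \frac{14731}{5313} = - \frac{12761059}{9079917} \approx -1.4054$)
$\frac{1}{-57335 + w} = \frac{1}{-57335 - \frac{12761059}{9079917}} = \frac{1}{- \frac{520609802254}{9079917}} = - \frac{9079917}{520609802254}$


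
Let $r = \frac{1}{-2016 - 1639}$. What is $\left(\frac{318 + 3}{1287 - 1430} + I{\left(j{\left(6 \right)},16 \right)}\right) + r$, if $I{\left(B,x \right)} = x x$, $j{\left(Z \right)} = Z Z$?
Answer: $\frac{132628842}{522665} \approx 253.75$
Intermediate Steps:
$j{\left(Z \right)} = Z^{2}$
$I{\left(B,x \right)} = x^{2}$
$r = - \frac{1}{3655}$ ($r = \frac{1}{-3655} = - \frac{1}{3655} \approx -0.0002736$)
$\left(\frac{318 + 3}{1287 - 1430} + I{\left(j{\left(6 \right)},16 \right)}\right) + r = \left(\frac{318 + 3}{1287 - 1430} + 16^{2}\right) - \frac{1}{3655} = \left(\frac{321}{-143} + 256\right) - \frac{1}{3655} = \left(321 \left(- \frac{1}{143}\right) + 256\right) - \frac{1}{3655} = \left(- \frac{321}{143} + 256\right) - \frac{1}{3655} = \frac{36287}{143} - \frac{1}{3655} = \frac{132628842}{522665}$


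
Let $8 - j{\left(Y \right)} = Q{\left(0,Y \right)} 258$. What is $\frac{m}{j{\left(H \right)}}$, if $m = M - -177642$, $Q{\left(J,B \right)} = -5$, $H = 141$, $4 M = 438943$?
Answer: $\frac{104501}{472} \approx 221.4$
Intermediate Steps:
$M = \frac{438943}{4}$ ($M = \frac{1}{4} \cdot 438943 = \frac{438943}{4} \approx 1.0974 \cdot 10^{5}$)
$m = \frac{1149511}{4}$ ($m = \frac{438943}{4} - -177642 = \frac{438943}{4} + 177642 = \frac{1149511}{4} \approx 2.8738 \cdot 10^{5}$)
$j{\left(Y \right)} = 1298$ ($j{\left(Y \right)} = 8 - \left(-5\right) 258 = 8 - -1290 = 8 + 1290 = 1298$)
$\frac{m}{j{\left(H \right)}} = \frac{1149511}{4 \cdot 1298} = \frac{1149511}{4} \cdot \frac{1}{1298} = \frac{104501}{472}$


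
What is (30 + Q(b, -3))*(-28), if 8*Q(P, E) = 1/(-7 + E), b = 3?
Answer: -16793/20 ≈ -839.65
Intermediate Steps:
Q(P, E) = 1/(8*(-7 + E))
(30 + Q(b, -3))*(-28) = (30 + 1/(8*(-7 - 3)))*(-28) = (30 + (⅛)/(-10))*(-28) = (30 + (⅛)*(-⅒))*(-28) = (30 - 1/80)*(-28) = (2399/80)*(-28) = -16793/20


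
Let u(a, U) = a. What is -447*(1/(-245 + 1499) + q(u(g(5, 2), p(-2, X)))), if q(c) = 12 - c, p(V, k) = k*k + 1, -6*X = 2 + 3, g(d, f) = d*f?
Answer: -373841/418 ≈ -894.36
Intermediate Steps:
X = -⅚ (X = -(2 + 3)/6 = -⅙*5 = -⅚ ≈ -0.83333)
p(V, k) = 1 + k² (p(V, k) = k² + 1 = 1 + k²)
-447*(1/(-245 + 1499) + q(u(g(5, 2), p(-2, X)))) = -447*(1/(-245 + 1499) + (12 - 5*2)) = -447*(1/1254 + (12 - 1*10)) = -447*(1/1254 + (12 - 10)) = -447*(1/1254 + 2) = -447*2509/1254 = -373841/418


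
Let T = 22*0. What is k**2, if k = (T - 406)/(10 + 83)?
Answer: 164836/8649 ≈ 19.058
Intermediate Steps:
T = 0
k = -406/93 (k = (0 - 406)/(10 + 83) = -406/93 ≈ -4.3656)
k**2 = (-406/93)**2 = 164836/8649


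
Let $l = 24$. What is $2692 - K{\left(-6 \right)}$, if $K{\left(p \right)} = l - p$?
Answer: $2662$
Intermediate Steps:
$K{\left(p \right)} = 24 - p$
$2692 - K{\left(-6 \right)} = 2692 - \left(24 - -6\right) = 2692 - \left(24 + 6\right) = 2692 - 30 = 2662$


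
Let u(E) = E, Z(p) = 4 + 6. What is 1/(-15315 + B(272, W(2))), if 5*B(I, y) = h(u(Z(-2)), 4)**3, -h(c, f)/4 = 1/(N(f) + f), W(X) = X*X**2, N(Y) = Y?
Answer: -40/612601 ≈ -6.5295e-5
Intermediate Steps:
Z(p) = 10
W(X) = X**3
h(c, f) = -2/f (h(c, f) = -4/(f + f) = -4*1/(2*f) = -2/f)
B(I, y) = -1/40 (B(I, y) = (-2/4)**3/5 = (-2*1/4)**3/5 = (-1/2)**3/5 = (1/5)*(-1/8) = -1/40)
1/(-15315 + B(272, W(2))) = 1/(-15315 - 1/40) = 1/(-612601/40) = -40/612601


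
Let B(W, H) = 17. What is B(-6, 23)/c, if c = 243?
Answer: 17/243 ≈ 0.069959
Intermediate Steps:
B(-6, 23)/c = 17/243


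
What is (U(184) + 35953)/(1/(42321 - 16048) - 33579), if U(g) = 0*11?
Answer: -944593169/882221066 ≈ -1.0707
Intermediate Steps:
U(g) = 0
(U(184) + 35953)/(1/(42321 - 16048) - 33579) = (0 + 35953)/(1/(42321 - 16048) - 33579) = 35953/(1/26273 - 33579) = 35953/(-882221066/26273) = 35953*(-26273/882221066) = -944593169/882221066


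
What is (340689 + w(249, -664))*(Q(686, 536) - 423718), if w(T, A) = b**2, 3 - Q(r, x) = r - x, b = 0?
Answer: -144406142985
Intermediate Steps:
Q(r, x) = 3 + x - r (Q(r, x) = 3 - (r - x) = 3 + (x - r) = 3 + x - r)
w(T, A) = 0 (w(T, A) = 0**2 = 0)
(340689 + w(249, -664))*(Q(686, 536) - 423718) = (340689 + 0)*((3 + 536 - 1*686) - 423718) = 340689*((3 + 536 - 686) - 423718) = 340689*(-147 - 423718) = 340689*(-423865) = -144406142985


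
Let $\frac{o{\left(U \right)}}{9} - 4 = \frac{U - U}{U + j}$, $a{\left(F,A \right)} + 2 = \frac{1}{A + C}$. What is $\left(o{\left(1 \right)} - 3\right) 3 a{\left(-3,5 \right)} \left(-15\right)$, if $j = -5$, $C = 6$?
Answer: $2835$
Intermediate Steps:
$a{\left(F,A \right)} = -2 + \frac{1}{6 + A}$ ($a{\left(F,A \right)} = -2 + \frac{1}{A + 6} = -2 + \frac{1}{6 + A}$)
$o{\left(U \right)} = 36$ ($o{\left(U \right)} = 36 + 9 \frac{U - U}{U - 5} = 36 + 9 \frac{0}{-5 + U} = 36 + 9 \cdot 0 = 36 + 0 = 36$)
$\left(o{\left(1 \right)} - 3\right) 3 a{\left(-3,5 \right)} \left(-15\right) = \left(36 - 3\right) 3 \frac{-11 - 10}{6 + 5} \left(-15\right) = 33 \cdot 3 \frac{-11 - 10}{11} \left(-15\right) = 99 \cdot \frac{1}{11} \left(-21\right) \left(-15\right) = 99 \left(- \frac{21}{11}\right) \left(-15\right) = \left(-189\right) \left(-15\right) = 2835$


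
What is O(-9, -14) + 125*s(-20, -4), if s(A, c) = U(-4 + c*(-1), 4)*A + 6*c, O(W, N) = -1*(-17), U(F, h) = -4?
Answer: 7017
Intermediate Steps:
O(W, N) = 17
s(A, c) = -4*A + 6*c
O(-9, -14) + 125*s(-20, -4) = 17 + 125*(-4*(-20) + 6*(-4)) = 17 + 125*(80 - 24) = 17 + 125*56 = 17 + 7000 = 7017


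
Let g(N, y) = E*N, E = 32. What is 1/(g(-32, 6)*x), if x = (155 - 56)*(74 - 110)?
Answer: 1/3649536 ≈ 2.7401e-7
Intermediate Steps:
x = -3564 (x = 99*(-36) = -3564)
g(N, y) = 32*N
1/(g(-32, 6)*x) = 1/((32*(-32))*(-3564)) = 1/(-1024*(-3564)) = 1/3649536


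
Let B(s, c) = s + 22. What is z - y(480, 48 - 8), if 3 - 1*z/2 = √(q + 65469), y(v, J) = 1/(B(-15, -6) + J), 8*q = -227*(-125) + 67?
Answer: 281/47 - √276097 ≈ -519.47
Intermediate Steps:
B(s, c) = 22 + s
q = 14221/4 (q = (-227*(-125) + 67)/8 = (28375 + 67)/8 = (⅛)*28442 = 14221/4 ≈ 3555.3)
y(v, J) = 1/(7 + J) (y(v, J) = 1/((22 - 15) + J) = 1/(7 + J))
z = 6 - √276097 (z = 6 - 2*√(14221/4 + 65469) = 6 - √276097 ≈ -519.45)
z - y(480, 48 - 8) = (6 - √276097) - 1/(7 + (48 - 8)) = (6 - √276097) - 1/(7 + 40) = (6 - √276097) - 1/47 = 281/47 - √276097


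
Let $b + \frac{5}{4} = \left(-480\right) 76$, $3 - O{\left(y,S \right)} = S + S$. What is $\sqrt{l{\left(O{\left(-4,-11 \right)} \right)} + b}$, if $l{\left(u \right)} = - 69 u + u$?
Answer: $\frac{5 i \sqrt{6109}}{2} \approx 195.4 i$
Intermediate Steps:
$O{\left(y,S \right)} = 3 - 2 S$ ($O{\left(y,S \right)} = 3 - \left(S + S\right) = 3 - 2 S$)
$b = - \frac{145925}{4}$ ($b = - \frac{5}{4} - 36480 = - \frac{145925}{4} \approx -36481.0$)
$l{\left(u \right)} = - 68 u$
$\sqrt{l{\left(O{\left(-4,-11 \right)} \right)} + b} = \sqrt{- 68 \left(3 - -22\right) - \frac{145925}{4}} = \sqrt{- 68 \left(3 + 22\right) - \frac{145925}{4}} = \sqrt{\left(-68\right) 25 - \frac{145925}{4}} = \sqrt{-1700 - \frac{145925}{4}} = \sqrt{- \frac{152725}{4}} = \frac{5 i \sqrt{6109}}{2}$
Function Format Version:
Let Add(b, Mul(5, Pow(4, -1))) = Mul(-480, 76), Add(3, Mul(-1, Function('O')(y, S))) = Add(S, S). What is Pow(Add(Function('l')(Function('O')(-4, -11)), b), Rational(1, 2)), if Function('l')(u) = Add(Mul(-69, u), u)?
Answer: Mul(Rational(5, 2), I, Pow(6109, Rational(1, 2))) ≈ Mul(195.40, I)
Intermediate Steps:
Function('O')(y, S) = Add(3, Mul(-2, S)) (Function('O')(y, S) = Add(3, Mul(-1, Add(S, S))) = Add(3, Mul(-1, Mul(2, S))) = Add(3, Mul(-2, S)))
b = Rational(-145925, 4) (b = Add(Rational(-5, 4), Mul(-480, 76)) = Add(Rational(-5, 4), -36480) = Rational(-145925, 4) ≈ -36481.)
Function('l')(u) = Mul(-68, u)
Pow(Add(Function('l')(Function('O')(-4, -11)), b), Rational(1, 2)) = Pow(Add(Mul(-68, Add(3, Mul(-2, -11))), Rational(-145925, 4)), Rational(1, 2)) = Pow(Add(Mul(-68, Add(3, 22)), Rational(-145925, 4)), Rational(1, 2)) = Pow(Add(Mul(-68, 25), Rational(-145925, 4)), Rational(1, 2)) = Pow(Add(-1700, Rational(-145925, 4)), Rational(1, 2)) = Pow(Rational(-152725, 4), Rational(1, 2)) = Mul(Rational(5, 2), I, Pow(6109, Rational(1, 2)))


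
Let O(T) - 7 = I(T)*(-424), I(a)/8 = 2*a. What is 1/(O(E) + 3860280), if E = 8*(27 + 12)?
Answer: 1/1743679 ≈ 5.7350e-7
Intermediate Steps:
I(a) = 16*a (I(a) = 8*(2*a) = 16*a)
E = 312 (E = 8*39 = 312)
O(T) = 7 - 6784*T (O(T) = 7 + (16*T)*(-424) = 7 - 6784*T)
1/(O(E) + 3860280) = 1/((7 - 6784*312) + 3860280) = 1/((7 - 2116608) + 3860280) = 1/(-2116601 + 3860280) = 1/1743679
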